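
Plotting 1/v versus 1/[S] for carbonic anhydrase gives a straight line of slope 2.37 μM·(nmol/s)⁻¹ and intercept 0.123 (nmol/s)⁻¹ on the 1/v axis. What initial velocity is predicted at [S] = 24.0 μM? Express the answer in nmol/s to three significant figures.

The y-intercept is 1/Vmax, so Vmax = 1/0.123 = 8.13 nmol/s.
The slope is Km/Vmax, so Km = 2.37 × 8.13 = 19.3 μM.
Then v = 8.13 × 24.0/(19.3 + 24.0) = 4.51 nmol/s.

4.51 nmol/s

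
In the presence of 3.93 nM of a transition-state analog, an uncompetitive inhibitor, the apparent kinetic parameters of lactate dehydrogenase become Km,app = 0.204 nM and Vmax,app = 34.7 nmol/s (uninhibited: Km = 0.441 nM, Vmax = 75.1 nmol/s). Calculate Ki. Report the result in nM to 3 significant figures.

Uncompetitive: Vmax,app = Vmax/α (and Km,app = Km/α) with α = 1 + [I]/Ki.
α = Vmax/Vmax,app = 75.1/34.7 = 2.164.
Ki = [I]/(α − 1) = 3.93/1.164 = 3.38 nM.

3.38 nM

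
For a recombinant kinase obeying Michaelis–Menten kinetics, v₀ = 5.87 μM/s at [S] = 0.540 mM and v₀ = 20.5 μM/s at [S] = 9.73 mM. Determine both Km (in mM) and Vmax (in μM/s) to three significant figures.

In reciprocal form, 1/v = (Km/Vmax)·(1/[S]) + 1/Vmax. The two points give (1/[S], 1/v) = (1.852, 0.1704) and (0.1028, 0.04878).
Slope = (0.1704 − 0.04878)/(1.852 − 0.1028) = 0.06951; intercept = 0.1704 − 0.06951×1.852 = 0.04164.
Vmax = 1/intercept = 24.0 μM/s; Km = slope × Vmax = 0.06951 × 24.0 = 1.67 mM.

Km = 1.67 mM; Vmax = 24.0 μM/s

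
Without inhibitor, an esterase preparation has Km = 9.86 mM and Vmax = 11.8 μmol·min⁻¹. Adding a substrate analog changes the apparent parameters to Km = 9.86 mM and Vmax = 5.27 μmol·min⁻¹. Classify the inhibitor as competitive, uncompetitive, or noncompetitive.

noncompetitive

Vmax decreases (11.8 → 5.27 μmol·min⁻¹) while Km is unchanged — pure noncompetitive inhibition.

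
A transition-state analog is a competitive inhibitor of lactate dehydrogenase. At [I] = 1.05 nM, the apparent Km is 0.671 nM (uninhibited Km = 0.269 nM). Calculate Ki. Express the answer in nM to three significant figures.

0.703 nM

Competitive: Km,app = α·Km with α = 1 + [I]/Ki.
α = Km,app/Km = 0.671/0.269 = 2.494.
Since α = 1 + [I]/Ki, [I]/Ki = 2.494 − 1 = 1.494 and Ki = 1.05/1.494 = 0.703 nM.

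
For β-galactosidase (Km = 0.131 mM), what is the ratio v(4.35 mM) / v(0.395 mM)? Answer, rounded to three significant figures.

1.29

The fractional saturations are [S]/(Km+[S]) = 0.395/0.5260 = 0.7510 and 4.35/4.481 = 0.9708.
v₂/v₁ is just their ratio: 0.9708/0.7510 = 1.29.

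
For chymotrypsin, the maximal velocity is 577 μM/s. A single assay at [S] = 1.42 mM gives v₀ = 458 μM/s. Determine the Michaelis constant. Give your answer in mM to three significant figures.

v/Vmax = 458/577 = 0.7938 = [S]/(Km+[S]).
So Km + [S] = [S]/0.7938 = 1.789 mM, giving Km = 1.789 − 1.42 = 0.369 mM.

0.369 mM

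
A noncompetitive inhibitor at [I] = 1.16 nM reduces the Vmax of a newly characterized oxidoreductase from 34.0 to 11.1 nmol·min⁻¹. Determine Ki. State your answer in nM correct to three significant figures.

0.562 nM

Noncompetitive: Vmax,app = Vmax/α with α = 1 + [I]/Ki.
α = Vmax/Vmax,app = 34.0/11.1 = 3.063.
Ki = [I]/(α − 1) = 1.16/2.063 = 0.562 nM.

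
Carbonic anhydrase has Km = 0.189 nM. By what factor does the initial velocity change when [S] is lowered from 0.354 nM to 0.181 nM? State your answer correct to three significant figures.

0.750

Since Vmax cancels, v₂/v₁ = [S]₂(Km+[S]₁) / [S]₁(Km+[S]₂).
= 0.181×(0.189+0.354) / (0.354×(0.189+0.181)) = 0.09828/0.1310 = 0.750.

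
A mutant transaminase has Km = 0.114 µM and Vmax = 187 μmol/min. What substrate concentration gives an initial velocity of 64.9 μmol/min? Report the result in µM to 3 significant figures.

The required fractional saturation is v/Vmax = 64.9/187 = 0.3471.
Then [S]/(Km+[S]) = 0.3471 ⇒ [S] = 0.114 × 0.3471/(1 − 0.3471) = 0.0606 µM.

0.0606 µM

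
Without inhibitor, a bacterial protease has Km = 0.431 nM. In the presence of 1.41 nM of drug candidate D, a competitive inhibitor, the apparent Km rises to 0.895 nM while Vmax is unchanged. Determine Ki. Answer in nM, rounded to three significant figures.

Competitive: Km,app = α·Km with α = 1 + [I]/Ki.
α = Km,app/Km = 0.895/0.431 = 2.077.
Since α = 1 + [I]/Ki, [I]/Ki = 2.077 − 1 = 1.077 and Ki = 1.41/1.077 = 1.31 nM.

1.31 nM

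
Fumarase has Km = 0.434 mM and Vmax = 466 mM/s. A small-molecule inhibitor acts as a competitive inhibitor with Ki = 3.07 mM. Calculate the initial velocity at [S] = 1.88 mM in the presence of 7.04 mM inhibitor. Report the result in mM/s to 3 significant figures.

With α = 1 + [I]/Ki = 1 + 7.04/3.07 = 3.293, the competitive rate law is v = Vmax[S] / (αKm + [S]).
v = 466×1.88 / (3.293×0.434 + 1.88) = 876.1/3.309 = 265 mM/s.

265 mM/s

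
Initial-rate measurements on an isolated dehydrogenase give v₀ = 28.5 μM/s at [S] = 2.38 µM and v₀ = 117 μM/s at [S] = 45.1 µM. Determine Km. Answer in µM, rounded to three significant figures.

9.43 µM

In reciprocal form, 1/v = (Km/Vmax)·(1/[S]) + 1/Vmax. The two points give (1/[S], 1/v) = (0.4202, 0.03509) and (0.02217, 0.008547).
Slope = (0.03509 − 0.008547)/(0.4202 − 0.02217) = 0.06669; intercept = 0.03509 − 0.06669×0.4202 = 0.007068.
Vmax = 1/intercept = 141 μM/s; Km = slope × Vmax = 0.06669 × 141 = 9.43 µM.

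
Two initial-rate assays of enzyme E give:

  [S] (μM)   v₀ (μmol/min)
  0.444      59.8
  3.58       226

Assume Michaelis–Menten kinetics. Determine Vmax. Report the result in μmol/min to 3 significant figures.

From v = Vmax[S]/(Km+[S]), each point gives Vmax = v(Km+[S])/[S].
Equating: 59.8(Km+0.444)/0.444 = 226(Km+3.58)/3.58.
134.7·Km + 59.8 = 63.13·Km + 226, so (134.7 − 63.13)·Km = 226 − 59.8.
Km = 166.2/71.56 = 2.32 μM; then Vmax = 59.8(2.32+0.444)/0.444 = 373 μmol/min.

373 μmol/min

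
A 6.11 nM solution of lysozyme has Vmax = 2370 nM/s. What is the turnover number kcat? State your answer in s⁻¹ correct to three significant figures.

388 s⁻¹

kcat = Vmax/[E]total = 2370 nM/s / 6.11 nM = 388 s⁻¹.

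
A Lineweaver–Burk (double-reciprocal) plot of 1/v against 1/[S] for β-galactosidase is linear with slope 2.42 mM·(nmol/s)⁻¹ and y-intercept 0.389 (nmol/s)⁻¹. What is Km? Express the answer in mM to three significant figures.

6.22 mM

y-intercept = 1/Vmax ⇒ Vmax = 2.57 nmol/s; slope = Km/Vmax ⇒ Km = slope × Vmax.
Km = 2.42 × 2.57 = 6.22 mM.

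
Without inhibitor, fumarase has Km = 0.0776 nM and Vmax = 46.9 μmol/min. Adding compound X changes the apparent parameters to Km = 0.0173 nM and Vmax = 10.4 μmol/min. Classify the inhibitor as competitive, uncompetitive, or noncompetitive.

uncompetitive

Both Km and Vmax decrease by the same factor (~4.49-fold) — characteristic of uncompetitive inhibition.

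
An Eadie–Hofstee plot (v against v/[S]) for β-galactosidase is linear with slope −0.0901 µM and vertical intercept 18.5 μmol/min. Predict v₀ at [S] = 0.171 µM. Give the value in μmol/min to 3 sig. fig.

In the Eadie–Hofstee form v = Vmax − Km·(v/[S]), the slope is −Km and the intercept is Vmax, so Km = 0.0901 µM and Vmax = 18.5 μmol/min.
v = 18.5 × 0.171/(0.0901 + 0.171) = 12.1 μmol/min.

12.1 μmol/min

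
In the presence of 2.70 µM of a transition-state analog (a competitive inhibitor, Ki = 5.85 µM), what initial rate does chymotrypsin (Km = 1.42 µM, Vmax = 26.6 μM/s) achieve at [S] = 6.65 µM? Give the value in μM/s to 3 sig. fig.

With α = 1 + [I]/Ki = 1 + 2.70/5.85 = 1.462, the competitive rate law is v = Vmax[S] / (αKm + [S]).
v = 26.6×6.65 / (1.462×1.42 + 6.65) = 176.9/8.725 = 20.3 μM/s.

20.3 μM/s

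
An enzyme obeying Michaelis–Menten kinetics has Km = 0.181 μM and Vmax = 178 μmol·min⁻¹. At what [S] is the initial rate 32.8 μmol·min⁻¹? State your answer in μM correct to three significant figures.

0.0409 μM

Rearranging v = Vmax[S]/(Km+[S]) gives [S] = Km·v/(Vmax − v).
[S] = 0.181 × 32.8 / (178 − 32.8) = 5.937/145.2 = 0.0409 μM.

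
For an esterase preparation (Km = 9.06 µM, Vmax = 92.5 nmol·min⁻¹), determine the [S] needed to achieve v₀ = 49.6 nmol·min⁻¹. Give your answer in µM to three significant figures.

10.5 µM

The required fractional saturation is v/Vmax = 49.6/92.5 = 0.5362.
Then [S]/(Km+[S]) = 0.5362 ⇒ [S] = 9.06 × 0.5362/(1 − 0.5362) = 10.5 µM.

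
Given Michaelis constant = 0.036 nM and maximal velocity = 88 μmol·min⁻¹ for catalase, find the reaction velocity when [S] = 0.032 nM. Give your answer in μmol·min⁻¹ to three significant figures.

41.4 μmol·min⁻¹

[S]/(Km+[S]) = 0.032/0.06800 = 0.4706, the fractional saturation.
v = 0.4706 × Vmax = 0.4706 × 88 = 41.4 μmol·min⁻¹.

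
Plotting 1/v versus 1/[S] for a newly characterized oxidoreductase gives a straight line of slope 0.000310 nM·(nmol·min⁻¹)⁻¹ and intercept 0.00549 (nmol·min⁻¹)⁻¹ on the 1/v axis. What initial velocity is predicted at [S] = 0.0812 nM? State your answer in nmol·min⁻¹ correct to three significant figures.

107 nmol·min⁻¹

The y-intercept is 1/Vmax, so Vmax = 1/0.00549 = 182 nmol·min⁻¹.
The slope is Km/Vmax, so Km = 0.000310 × 182 = 0.0565 nM.
Then v = 182 × 0.0812/(0.0565 + 0.0812) = 107 nmol·min⁻¹.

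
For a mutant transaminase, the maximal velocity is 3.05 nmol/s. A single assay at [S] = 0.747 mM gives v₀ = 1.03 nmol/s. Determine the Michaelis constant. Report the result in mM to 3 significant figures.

From v = Vmax[S]/(Km+[S]), Km = [S](Vmax − v)/v.
Km = 0.747 × (3.05 − 1.03) / 1.03 = 1.509/1.03 = 1.46 mM.

1.46 mM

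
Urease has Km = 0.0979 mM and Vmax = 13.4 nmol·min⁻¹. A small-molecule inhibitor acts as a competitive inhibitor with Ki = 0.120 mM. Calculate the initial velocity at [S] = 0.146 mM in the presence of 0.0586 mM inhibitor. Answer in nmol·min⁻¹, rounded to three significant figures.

With α = 1 + [I]/Ki = 1 + 0.0586/0.120 = 1.488, the competitive rate law is v = Vmax[S] / (αKm + [S]).
v = 13.4×0.146 / (1.488×0.0979 + 0.146) = 1.956/0.2917 = 6.71 nmol·min⁻¹.

6.71 nmol·min⁻¹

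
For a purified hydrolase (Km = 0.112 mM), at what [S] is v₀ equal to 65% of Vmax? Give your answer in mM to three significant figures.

v/Vmax = [S]/(Km+[S]) = 0.65, so [S] = Km·0.65/(1 − 0.65) = 0.112 × 1.857.
[S] = 0.208 mM.

0.208 mM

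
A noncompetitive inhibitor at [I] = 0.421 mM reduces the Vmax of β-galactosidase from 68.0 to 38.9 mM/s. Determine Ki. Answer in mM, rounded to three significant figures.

Noncompetitive: Vmax,app = Vmax/α with α = 1 + [I]/Ki.
α = Vmax/Vmax,app = 68.0/38.9 = 1.748.
Since α = 1 + [I]/Ki, [I]/Ki = 1.748 − 1 = 0.7481 and Ki = 0.421/0.7481 = 0.563 mM.

0.563 mM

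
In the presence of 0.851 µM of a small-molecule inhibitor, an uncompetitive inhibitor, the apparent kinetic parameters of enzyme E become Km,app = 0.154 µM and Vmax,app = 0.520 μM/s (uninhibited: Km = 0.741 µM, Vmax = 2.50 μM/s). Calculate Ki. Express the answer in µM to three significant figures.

Uncompetitive: Vmax,app = Vmax/α (and Km,app = Km/α) with α = 1 + [I]/Ki.
α = Vmax/Vmax,app = 2.50/0.520 = 4.808.
Ki = [I]/(α − 1) = 0.851/3.808 = 0.223 µM.

0.223 µM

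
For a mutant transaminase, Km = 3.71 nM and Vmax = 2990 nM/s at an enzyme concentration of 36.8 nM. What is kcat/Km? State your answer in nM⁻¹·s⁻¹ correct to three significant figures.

kcat = Vmax/[E]total = 2990/36.8 = 81.2 s⁻¹.
kcat/Km = 81.2/3.71 = 21.9 nM⁻¹·s⁻¹.

21.9 nM⁻¹·s⁻¹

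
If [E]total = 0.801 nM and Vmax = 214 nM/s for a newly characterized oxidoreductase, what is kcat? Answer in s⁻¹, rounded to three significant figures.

267 s⁻¹

kcat = Vmax/[E]total = 214 nM/s / 0.801 nM = 267 s⁻¹.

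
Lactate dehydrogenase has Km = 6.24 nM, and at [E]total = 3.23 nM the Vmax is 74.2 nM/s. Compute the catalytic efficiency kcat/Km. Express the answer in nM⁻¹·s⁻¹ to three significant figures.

3.68 nM⁻¹·s⁻¹

kcat = Vmax/[E]total = 74.2/3.23 = 23.0 s⁻¹.
kcat/Km = 23.0/6.24 = 3.68 nM⁻¹·s⁻¹.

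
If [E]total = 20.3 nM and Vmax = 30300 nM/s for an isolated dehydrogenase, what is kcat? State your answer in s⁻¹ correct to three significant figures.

kcat = Vmax/[E]total = 30300 nM/s / 20.3 nM = 1490 s⁻¹.

1490 s⁻¹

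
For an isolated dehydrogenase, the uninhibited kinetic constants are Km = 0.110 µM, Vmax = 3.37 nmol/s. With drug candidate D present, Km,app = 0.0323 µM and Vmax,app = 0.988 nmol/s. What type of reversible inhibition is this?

Both Km and Vmax decrease by the same factor (~3.41-fold) — characteristic of uncompetitive inhibition.

uncompetitive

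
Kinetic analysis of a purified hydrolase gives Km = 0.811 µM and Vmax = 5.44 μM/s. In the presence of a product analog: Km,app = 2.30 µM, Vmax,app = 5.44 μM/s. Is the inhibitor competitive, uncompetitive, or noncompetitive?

competitive

Km increases (0.811 → 2.30 µM) while Vmax is unchanged — the hallmark of competitive inhibition.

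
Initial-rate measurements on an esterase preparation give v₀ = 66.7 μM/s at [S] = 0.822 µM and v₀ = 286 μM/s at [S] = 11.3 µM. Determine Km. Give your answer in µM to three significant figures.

In reciprocal form, 1/v = (Km/Vmax)·(1/[S]) + 1/Vmax. The two points give (1/[S], 1/v) = (1.217, 0.01499) and (0.08850, 0.003497).
Slope = (0.01499 − 0.003497)/(1.217 − 0.08850) = 0.01019; intercept = 0.01499 − 0.01019×1.217 = 0.002595.
Vmax = 1/intercept = 385 μM/s; Km = slope × Vmax = 0.01019 × 385 = 3.93 µM.

3.93 µM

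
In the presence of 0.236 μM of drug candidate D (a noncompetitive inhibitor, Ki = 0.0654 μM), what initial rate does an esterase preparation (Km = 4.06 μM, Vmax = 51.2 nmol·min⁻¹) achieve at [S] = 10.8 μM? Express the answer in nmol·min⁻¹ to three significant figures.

α = 1 + [I]/Ki = 1 + 0.236/0.0654 = 4.609.
For a noncompetitive inhibitor, Vmax is reduced to Vmax/α while Km is unchanged: Km,app = 4.06 μM, Vmax,app = 11.1 nmol·min⁻¹.
v = Vmax,app·[S]/(Km,app + [S]) = 11.1 × 10.8/(4.06 + 10.8) = 8.07 nmol·min⁻¹.

8.07 nmol·min⁻¹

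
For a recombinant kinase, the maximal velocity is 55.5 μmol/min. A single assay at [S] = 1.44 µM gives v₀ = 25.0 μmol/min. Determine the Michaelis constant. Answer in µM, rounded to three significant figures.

1.76 µM

v/Vmax = 25.0/55.5 = 0.4505 = [S]/(Km+[S]).
So Km + [S] = [S]/0.4505 = 3.197 µM, giving Km = 3.197 − 1.44 = 1.76 µM.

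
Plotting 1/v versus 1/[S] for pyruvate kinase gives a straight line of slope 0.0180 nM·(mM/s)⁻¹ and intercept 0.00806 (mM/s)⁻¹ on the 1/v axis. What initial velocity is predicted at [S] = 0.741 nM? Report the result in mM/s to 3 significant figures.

30.9 mM/s

The y-intercept is 1/Vmax, so Vmax = 1/0.00806 = 124 mM/s.
The slope is Km/Vmax, so Km = 0.0180 × 124 = 2.23 nM.
Then v = 124 × 0.741/(2.23 + 0.741) = 30.9 mM/s.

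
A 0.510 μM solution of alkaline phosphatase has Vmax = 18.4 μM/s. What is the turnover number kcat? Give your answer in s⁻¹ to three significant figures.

36.1 s⁻¹

kcat = Vmax/[E]total = 18.4 μM/s / 0.510 μM = 36.1 s⁻¹.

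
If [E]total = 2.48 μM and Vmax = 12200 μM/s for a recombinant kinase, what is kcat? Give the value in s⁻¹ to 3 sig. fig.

4920 s⁻¹

kcat = Vmax/[E]total = 12200 μM/s / 2.48 μM = 4920 s⁻¹.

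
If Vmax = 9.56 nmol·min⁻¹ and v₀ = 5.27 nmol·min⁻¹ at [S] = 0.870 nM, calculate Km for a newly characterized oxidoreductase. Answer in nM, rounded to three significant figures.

From v = Vmax[S]/(Km+[S]), Km = [S](Vmax − v)/v.
Km = 0.870 × (9.56 − 5.27) / 5.27 = 3.732/5.27 = 0.708 nM.

0.708 nM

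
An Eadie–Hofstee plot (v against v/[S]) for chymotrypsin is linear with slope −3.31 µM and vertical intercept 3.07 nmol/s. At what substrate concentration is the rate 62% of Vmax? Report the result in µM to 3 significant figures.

The Eadie–Hofstee slope gives Km = 3.31 µM (slope = −Km).
v/Vmax = [S]/(Km+[S]) = 0.62 ⇒ [S] = Km·0.62/(1−0.62) = 3.31 × 1.632 = 5.40 µM.

5.40 µM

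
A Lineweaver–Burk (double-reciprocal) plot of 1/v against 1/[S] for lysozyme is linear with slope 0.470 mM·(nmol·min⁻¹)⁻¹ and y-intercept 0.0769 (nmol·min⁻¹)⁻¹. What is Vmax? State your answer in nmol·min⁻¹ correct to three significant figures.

13.0 nmol·min⁻¹

The y-intercept of a Lineweaver–Burk plot equals 1/Vmax, so Vmax = 1/0.0769 = 13.0 nmol·min⁻¹.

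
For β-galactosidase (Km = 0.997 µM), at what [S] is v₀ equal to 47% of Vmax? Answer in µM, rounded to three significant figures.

v/Vmax = [S]/(Km+[S]) = 0.47, so [S] = Km·0.47/(1 − 0.47) = 0.997 × 0.8868.
[S] = 0.884 µM.

0.884 µM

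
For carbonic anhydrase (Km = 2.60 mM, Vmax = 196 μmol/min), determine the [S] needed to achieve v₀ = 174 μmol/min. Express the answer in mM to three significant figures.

20.6 mM

The required fractional saturation is v/Vmax = 174/196 = 0.8878.
Then [S]/(Km+[S]) = 0.8878 ⇒ [S] = 2.60 × 0.8878/(1 − 0.8878) = 20.6 mM.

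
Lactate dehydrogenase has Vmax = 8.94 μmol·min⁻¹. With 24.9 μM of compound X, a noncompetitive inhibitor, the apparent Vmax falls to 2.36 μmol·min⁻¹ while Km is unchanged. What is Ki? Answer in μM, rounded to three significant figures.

8.93 μM

Noncompetitive: Vmax,app = Vmax/α with α = 1 + [I]/Ki.
α = Vmax/Vmax,app = 8.94/2.36 = 3.788.
Ki = [I]/(α − 1) = 24.9/2.788 = 8.93 μM.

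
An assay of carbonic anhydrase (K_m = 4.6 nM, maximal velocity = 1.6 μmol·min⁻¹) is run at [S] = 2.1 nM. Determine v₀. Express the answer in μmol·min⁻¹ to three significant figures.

0.501 μmol·min⁻¹

v = Vmax·[S]/(Km + [S]) = 1.6 × 2.1 / (4.6 + 2.1)
  = 3.360 / 6.700 = 0.501 μmol·min⁻¹.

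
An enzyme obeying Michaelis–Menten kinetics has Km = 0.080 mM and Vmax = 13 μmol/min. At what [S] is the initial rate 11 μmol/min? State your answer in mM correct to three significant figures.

0.440 mM

Rearranging v = Vmax[S]/(Km+[S]) gives [S] = Km·v/(Vmax − v).
[S] = 0.080 × 11 / (13 − 11) = 0.8800/2.000 = 0.440 mM.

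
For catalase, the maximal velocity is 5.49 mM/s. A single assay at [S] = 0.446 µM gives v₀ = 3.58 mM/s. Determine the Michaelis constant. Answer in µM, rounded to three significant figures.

From v = Vmax[S]/(Km+[S]), Km = [S](Vmax − v)/v.
Km = 0.446 × (5.49 − 3.58) / 3.58 = 0.8519/3.58 = 0.238 µM.

0.238 µM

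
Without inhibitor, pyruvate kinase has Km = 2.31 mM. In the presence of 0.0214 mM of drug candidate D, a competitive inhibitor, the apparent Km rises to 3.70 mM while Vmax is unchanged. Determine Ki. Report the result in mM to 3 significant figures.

Competitive: Km,app = α·Km with α = 1 + [I]/Ki.
α = Km,app/Km = 3.70/2.31 = 1.602.
Since α = 1 + [I]/Ki, [I]/Ki = 1.602 − 1 = 0.6017 and Ki = 0.0214/0.6017 = 0.0356 mM.

0.0356 mM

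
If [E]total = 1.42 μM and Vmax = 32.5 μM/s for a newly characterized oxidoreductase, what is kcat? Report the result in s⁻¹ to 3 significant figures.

22.9 s⁻¹

kcat = Vmax/[E]total = 32.5 μM/s / 1.42 μM = 22.9 s⁻¹.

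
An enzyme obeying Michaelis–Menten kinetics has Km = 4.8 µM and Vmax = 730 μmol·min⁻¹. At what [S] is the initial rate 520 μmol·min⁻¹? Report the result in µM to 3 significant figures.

11.9 µM

The required fractional saturation is v/Vmax = 520/730 = 0.7123.
Then [S]/(Km+[S]) = 0.7123 ⇒ [S] = 4.8 × 0.7123/(1 − 0.7123) = 11.9 µM.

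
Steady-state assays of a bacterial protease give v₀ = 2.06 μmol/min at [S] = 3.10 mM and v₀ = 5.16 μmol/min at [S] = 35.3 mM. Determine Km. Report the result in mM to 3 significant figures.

From v = Vmax[S]/(Km+[S]), each point gives Vmax = v(Km+[S])/[S].
Equating: 2.06(Km+3.10)/3.10 = 5.16(Km+35.3)/35.3.
0.6645·Km + 2.06 = 0.1462·Km + 5.16, so (0.6645 − 0.1462)·Km = 5.16 − 2.06.
Km = 3.100/0.5183 = 5.98 mM; then Vmax = 2.06(5.98+3.10)/3.10 = 6.03 μmol/min.

5.98 mM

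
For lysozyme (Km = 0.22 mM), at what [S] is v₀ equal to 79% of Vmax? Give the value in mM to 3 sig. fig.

v/Vmax = [S]/(Km+[S]) = 0.79, so [S] = Km·0.79/(1 − 0.79) = 0.22 × 3.762.
[S] = 0.828 mM.

0.828 mM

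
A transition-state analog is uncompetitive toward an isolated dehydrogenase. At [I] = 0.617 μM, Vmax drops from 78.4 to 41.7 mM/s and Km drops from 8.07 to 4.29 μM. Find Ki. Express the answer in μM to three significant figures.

0.701 μM

Uncompetitive: Vmax,app = Vmax/α (and Km,app = Km/α) with α = 1 + [I]/Ki.
α = Vmax/Vmax,app = 78.4/41.7 = 1.880.
Since α = 1 + [I]/Ki, [I]/Ki = 1.880 − 1 = 0.8801 and Ki = 0.617/0.8801 = 0.701 μM.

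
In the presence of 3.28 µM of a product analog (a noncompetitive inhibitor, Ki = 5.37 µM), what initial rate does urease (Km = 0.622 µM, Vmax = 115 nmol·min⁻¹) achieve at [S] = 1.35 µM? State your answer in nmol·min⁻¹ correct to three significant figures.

48.9 nmol·min⁻¹

With α = 1 + [I]/Ki = 1 + 3.28/5.37 = 1.611, the noncompetitive rate law is v = (Vmax/α)·[S] / (Km + [S]).
v = (115/1.611)×1.35 / (0.622 + 1.35) = 96.38/1.972 = 48.9 nmol·min⁻¹.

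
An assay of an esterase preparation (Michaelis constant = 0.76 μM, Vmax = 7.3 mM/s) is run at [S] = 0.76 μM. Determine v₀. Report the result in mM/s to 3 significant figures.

3.65 mM/s

v = Vmax·[S]/(Km + [S]) = 7.3 × 0.76 / (0.76 + 0.76)
  = 5.548 / 1.520 = 3.65 mM/s.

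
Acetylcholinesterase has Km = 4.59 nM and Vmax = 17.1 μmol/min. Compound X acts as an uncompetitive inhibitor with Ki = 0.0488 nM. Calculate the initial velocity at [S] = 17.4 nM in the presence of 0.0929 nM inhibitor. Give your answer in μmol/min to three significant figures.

5.40 μmol/min

α = 1 + [I]/Ki = 1 + 0.0929/0.0488 = 2.904.
For an uncompetitive inhibitor, both parameters are divided by α, giving Vmax/α and Km/α: Km,app = 1.58 nM, Vmax,app = 5.89 μmol/min.
v = Vmax,app·[S]/(Km,app + [S]) = 5.89 × 17.4/(1.58 + 17.4) = 5.40 μmol/min.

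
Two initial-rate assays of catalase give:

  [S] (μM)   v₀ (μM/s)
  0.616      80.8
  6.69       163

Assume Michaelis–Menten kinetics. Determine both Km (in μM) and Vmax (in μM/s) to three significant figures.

In reciprocal form, 1/v = (Km/Vmax)·(1/[S]) + 1/Vmax. The two points give (1/[S], 1/v) = (1.623, 0.01238) and (0.1495, 0.006135).
Slope = (0.01238 − 0.006135)/(1.623 − 0.1495) = 0.004235; intercept = 0.01238 − 0.004235×1.623 = 0.005502.
Vmax = 1/intercept = 182 μM/s; Km = slope × Vmax = 0.004235 × 182 = 0.770 μM.

Km = 0.770 μM; Vmax = 182 μM/s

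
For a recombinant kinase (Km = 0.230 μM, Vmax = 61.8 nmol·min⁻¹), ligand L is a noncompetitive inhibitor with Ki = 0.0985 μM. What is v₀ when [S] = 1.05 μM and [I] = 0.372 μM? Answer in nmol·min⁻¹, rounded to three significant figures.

10.6 nmol·min⁻¹

With α = 1 + [I]/Ki = 1 + 0.372/0.0985 = 4.777, the noncompetitive rate law is v = (Vmax/α)·[S] / (Km + [S]).
v = (61.8/4.777)×1.05 / (0.230 + 1.05) = 13.58/1.280 = 10.6 nmol·min⁻¹.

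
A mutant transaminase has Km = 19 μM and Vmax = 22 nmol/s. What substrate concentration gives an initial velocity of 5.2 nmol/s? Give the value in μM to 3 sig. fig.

5.88 μM

Rearranging v = Vmax[S]/(Km+[S]) gives [S] = Km·v/(Vmax − v).
[S] = 19 × 5.2 / (22 − 5.2) = 98.80/16.80 = 5.88 μM.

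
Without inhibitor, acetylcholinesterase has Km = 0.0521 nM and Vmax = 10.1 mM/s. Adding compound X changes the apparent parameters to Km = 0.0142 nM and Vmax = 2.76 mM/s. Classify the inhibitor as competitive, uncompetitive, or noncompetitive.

Both Km and Vmax decrease by the same factor (~3.66-fold) — characteristic of uncompetitive inhibition.

uncompetitive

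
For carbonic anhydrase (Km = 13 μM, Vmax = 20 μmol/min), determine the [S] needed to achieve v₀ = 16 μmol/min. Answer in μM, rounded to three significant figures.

52.0 μM

The required fractional saturation is v/Vmax = 16/20 = 0.8000.
Then [S]/(Km+[S]) = 0.8000 ⇒ [S] = 13 × 0.8000/(1 − 0.8000) = 52.0 μM.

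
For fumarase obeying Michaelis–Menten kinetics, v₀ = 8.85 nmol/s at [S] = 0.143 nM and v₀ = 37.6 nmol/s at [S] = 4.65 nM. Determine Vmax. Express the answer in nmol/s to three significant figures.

In reciprocal form, 1/v = (Km/Vmax)·(1/[S]) + 1/Vmax. The two points give (1/[S], 1/v) = (6.993, 0.1130) and (0.2151, 0.02660).
Slope = (0.1130 − 0.02660)/(6.993 − 0.2151) = 0.01275; intercept = 0.1130 − 0.01275×6.993 = 0.02385.
Vmax = 1/intercept = 41.9 nmol/s; Km = slope × Vmax = 0.01275 × 41.9 = 0.534 nM.

41.9 nmol/s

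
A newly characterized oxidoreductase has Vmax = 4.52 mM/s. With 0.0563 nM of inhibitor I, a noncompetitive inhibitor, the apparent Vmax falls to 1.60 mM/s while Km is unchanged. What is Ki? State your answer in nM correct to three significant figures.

Noncompetitive: Vmax,app = Vmax/α with α = 1 + [I]/Ki.
α = Vmax/Vmax,app = 4.52/1.60 = 2.825.
Ki = [I]/(α − 1) = 0.0563/1.825 = 0.0308 nM.

0.0308 nM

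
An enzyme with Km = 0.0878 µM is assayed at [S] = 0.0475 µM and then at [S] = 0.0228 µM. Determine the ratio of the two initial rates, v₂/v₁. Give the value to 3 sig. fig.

0.587

The fractional saturations are [S]/(Km+[S]) = 0.0475/0.1353 = 0.3511 and 0.0228/0.1106 = 0.2061.
v₂/v₁ is just their ratio: 0.2061/0.3511 = 0.587.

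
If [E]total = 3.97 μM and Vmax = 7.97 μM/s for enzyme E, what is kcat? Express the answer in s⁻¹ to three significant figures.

2.01 s⁻¹

kcat = Vmax/[E]total = 7.97 μM/s / 3.97 μM = 2.01 s⁻¹.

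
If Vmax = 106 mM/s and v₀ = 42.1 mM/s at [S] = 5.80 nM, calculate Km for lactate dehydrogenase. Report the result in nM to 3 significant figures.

From v = Vmax[S]/(Km+[S]), Km = [S](Vmax − v)/v.
Km = 5.80 × (106 − 42.1) / 42.1 = 370.6/42.1 = 8.80 nM.

8.80 nM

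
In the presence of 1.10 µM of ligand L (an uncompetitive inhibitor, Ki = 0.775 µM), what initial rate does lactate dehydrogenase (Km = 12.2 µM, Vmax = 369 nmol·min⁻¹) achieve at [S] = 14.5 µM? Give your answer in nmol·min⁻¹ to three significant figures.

With α = 1 + [I]/Ki = 1 + 1.10/0.775 = 2.419, the uncompetitive rate law is v = (Vmax/α)·[S] / (Km/α + [S]).
v = (369/2.419)×14.5 / (12.2/2.419 + 14.5) = 2212/19.54 = 113 nmol·min⁻¹.

113 nmol·min⁻¹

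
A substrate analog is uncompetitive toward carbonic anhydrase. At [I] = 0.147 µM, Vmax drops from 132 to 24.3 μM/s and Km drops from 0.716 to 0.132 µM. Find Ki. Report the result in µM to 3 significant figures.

0.0332 µM

Uncompetitive: Vmax,app = Vmax/α (and Km,app = Km/α) with α = 1 + [I]/Ki.
α = Vmax/Vmax,app = 132/24.3 = 5.432.
Ki = [I]/(α − 1) = 0.147/4.432 = 0.0332 µM.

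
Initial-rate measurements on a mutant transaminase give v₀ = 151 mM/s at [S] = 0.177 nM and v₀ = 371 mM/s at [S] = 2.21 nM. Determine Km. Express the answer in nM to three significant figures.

From v = Vmax[S]/(Km+[S]), each point gives Vmax = v(Km+[S])/[S].
Equating: 151(Km+0.177)/0.177 = 371(Km+2.21)/2.21.
853.1·Km + 151 = 167.9·Km + 371, so (853.1 − 167.9)·Km = 371 − 151.
Km = 220.0/685.2 = 0.321 nM; then Vmax = 151(0.321+0.177)/0.177 = 425 mM/s.

0.321 nM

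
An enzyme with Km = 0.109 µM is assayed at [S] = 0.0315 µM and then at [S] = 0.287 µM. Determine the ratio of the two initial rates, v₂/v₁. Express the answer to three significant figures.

The fractional saturations are [S]/(Km+[S]) = 0.0315/0.1405 = 0.2242 and 0.287/0.3960 = 0.7247.
v₂/v₁ is just their ratio: 0.7247/0.2242 = 3.23.

3.23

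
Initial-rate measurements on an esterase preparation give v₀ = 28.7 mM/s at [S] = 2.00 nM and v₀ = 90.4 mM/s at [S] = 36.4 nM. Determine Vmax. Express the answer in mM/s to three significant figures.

In reciprocal form, 1/v = (Km/Vmax)·(1/[S]) + 1/Vmax. The two points give (1/[S], 1/v) = (0.5000, 0.03484) and (0.02747, 0.01106).
Slope = (0.03484 − 0.01106)/(0.5000 − 0.02747) = 0.05033; intercept = 0.03484 − 0.05033×0.5000 = 0.009679.
Vmax = 1/intercept = 103 mM/s; Km = slope × Vmax = 0.05033 × 103 = 5.20 nM.

103 mM/s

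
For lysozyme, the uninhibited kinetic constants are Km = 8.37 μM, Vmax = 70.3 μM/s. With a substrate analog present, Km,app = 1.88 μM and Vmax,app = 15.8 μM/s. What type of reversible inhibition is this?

Both Km and Vmax decrease by the same factor (~4.45-fold) — characteristic of uncompetitive inhibition.

uncompetitive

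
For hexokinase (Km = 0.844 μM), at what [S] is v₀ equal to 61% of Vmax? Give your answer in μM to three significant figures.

1.32 μM

v/Vmax = [S]/(Km+[S]) = 0.61, so [S] = Km·0.61/(1 − 0.61) = 0.844 × 1.564.
[S] = 1.32 μM.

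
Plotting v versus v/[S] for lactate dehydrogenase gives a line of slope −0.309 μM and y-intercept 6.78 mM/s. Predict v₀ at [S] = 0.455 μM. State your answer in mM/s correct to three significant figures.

In the Eadie–Hofstee form v = Vmax − Km·(v/[S]), the slope is −Km and the intercept is Vmax, so Km = 0.309 μM and Vmax = 6.78 mM/s.
v = 6.78 × 0.455/(0.309 + 0.455) = 4.04 mM/s.

4.04 mM/s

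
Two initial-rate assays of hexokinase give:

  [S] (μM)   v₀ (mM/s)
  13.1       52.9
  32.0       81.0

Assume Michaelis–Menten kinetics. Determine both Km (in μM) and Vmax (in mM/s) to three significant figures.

In reciprocal form, 1/v = (Km/Vmax)·(1/[S]) + 1/Vmax. The two points give (1/[S], 1/v) = (0.07634, 0.01890) and (0.03125, 0.01235).
Slope = (0.01890 − 0.01235)/(0.07634 − 0.03125) = 0.1455; intercept = 0.01890 − 0.1455×0.07634 = 0.007800.
Vmax = 1/intercept = 128 mM/s; Km = slope × Vmax = 0.1455 × 128 = 18.6 μM.

Km = 18.6 μM; Vmax = 128 mM/s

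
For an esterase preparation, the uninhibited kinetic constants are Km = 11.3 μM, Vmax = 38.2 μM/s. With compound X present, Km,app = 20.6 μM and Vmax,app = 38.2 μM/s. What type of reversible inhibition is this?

Km increases (11.3 → 20.6 μM) while Vmax is unchanged — the hallmark of competitive inhibition.

competitive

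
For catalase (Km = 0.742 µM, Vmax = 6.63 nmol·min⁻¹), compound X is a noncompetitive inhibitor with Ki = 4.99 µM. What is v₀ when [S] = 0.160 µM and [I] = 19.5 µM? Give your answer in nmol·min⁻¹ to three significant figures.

0.240 nmol·min⁻¹

With α = 1 + [I]/Ki = 1 + 19.5/4.99 = 4.908, the noncompetitive rate law is v = (Vmax/α)·[S] / (Km + [S]).
v = (6.63/4.908)×0.160 / (0.742 + 0.160) = 0.2161/0.9020 = 0.240 nmol·min⁻¹.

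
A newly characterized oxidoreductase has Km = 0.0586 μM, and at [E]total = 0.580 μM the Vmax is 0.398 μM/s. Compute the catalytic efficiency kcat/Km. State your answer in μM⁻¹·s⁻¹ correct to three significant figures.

11.7 μM⁻¹·s⁻¹

kcat = Vmax/[E]total = 0.398/0.580 = 0.686 s⁻¹.
kcat/Km = 0.686/0.0586 = 11.7 μM⁻¹·s⁻¹.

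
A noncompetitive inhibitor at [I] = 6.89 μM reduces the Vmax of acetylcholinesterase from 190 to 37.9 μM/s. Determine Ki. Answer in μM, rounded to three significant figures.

1.72 μM

Noncompetitive: Vmax,app = Vmax/α with α = 1 + [I]/Ki.
α = Vmax/Vmax,app = 190/37.9 = 5.013.
Since α = 1 + [I]/Ki, [I]/Ki = 5.013 − 1 = 4.013 and Ki = 6.89/4.013 = 1.72 μM.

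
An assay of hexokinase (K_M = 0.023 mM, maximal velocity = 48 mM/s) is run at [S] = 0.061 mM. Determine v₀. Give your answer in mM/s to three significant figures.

34.9 mM/s

[S]/(Km+[S]) = 0.061/0.08400 = 0.7262, the fractional saturation.
v = 0.7262 × Vmax = 0.7262 × 48 = 34.9 mM/s.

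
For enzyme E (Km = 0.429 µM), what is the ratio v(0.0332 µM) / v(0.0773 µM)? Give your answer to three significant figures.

0.470

The fractional saturations are [S]/(Km+[S]) = 0.0773/0.5063 = 0.1527 and 0.0332/0.4622 = 0.07183.
v₂/v₁ is just their ratio: 0.07183/0.1527 = 0.470.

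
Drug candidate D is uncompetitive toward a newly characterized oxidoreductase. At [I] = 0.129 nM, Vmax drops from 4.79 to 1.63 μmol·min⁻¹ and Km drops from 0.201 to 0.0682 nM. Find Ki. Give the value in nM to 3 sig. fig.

Uncompetitive: Vmax,app = Vmax/α (and Km,app = Km/α) with α = 1 + [I]/Ki.
α = Vmax/Vmax,app = 4.79/1.63 = 2.939.
Ki = [I]/(α − 1) = 0.129/1.939 = 0.0665 nM.

0.0665 nM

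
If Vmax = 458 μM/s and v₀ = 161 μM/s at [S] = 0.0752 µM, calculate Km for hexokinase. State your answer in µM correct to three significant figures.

v/Vmax = 161/458 = 0.3515 = [S]/(Km+[S]).
So Km + [S] = [S]/0.3515 = 0.2139 µM, giving Km = 0.2139 − 0.0752 = 0.139 µM.

0.139 µM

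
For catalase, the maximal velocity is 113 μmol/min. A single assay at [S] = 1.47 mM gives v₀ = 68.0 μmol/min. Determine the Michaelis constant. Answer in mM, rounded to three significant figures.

0.973 mM

From v = Vmax[S]/(Km+[S]), Km = [S](Vmax − v)/v.
Km = 1.47 × (113 − 68.0) / 68.0 = 66.15/68.0 = 0.973 mM.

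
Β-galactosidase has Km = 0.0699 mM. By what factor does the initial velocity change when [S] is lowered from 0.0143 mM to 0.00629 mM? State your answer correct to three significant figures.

Since Vmax cancels, v₂/v₁ = [S]₂(Km+[S]₁) / [S]₁(Km+[S]₂).
= 0.00629×(0.0699+0.0143) / (0.0143×(0.0699+0.00629)) = 0.0005296/0.001090 = 0.486.

0.486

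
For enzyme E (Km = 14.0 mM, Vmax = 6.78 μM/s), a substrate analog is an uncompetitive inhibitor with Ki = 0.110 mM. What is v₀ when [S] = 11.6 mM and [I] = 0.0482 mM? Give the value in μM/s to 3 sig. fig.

With α = 1 + [I]/Ki = 1 + 0.0482/0.110 = 1.438, the uncompetitive rate law is v = (Vmax/α)·[S] / (Km/α + [S]).
v = (6.78/1.438)×11.6 / (14.0/1.438 + 11.6) = 54.69/21.33 = 2.56 μM/s.

2.56 μM/s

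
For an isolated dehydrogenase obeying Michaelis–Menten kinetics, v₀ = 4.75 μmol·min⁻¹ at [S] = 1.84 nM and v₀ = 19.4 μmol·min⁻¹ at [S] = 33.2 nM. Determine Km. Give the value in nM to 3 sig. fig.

7.34 nM

In reciprocal form, 1/v = (Km/Vmax)·(1/[S]) + 1/Vmax. The two points give (1/[S], 1/v) = (0.5435, 0.2105) and (0.03012, 0.05155).
Slope = (0.2105 − 0.05155)/(0.5435 − 0.03012) = 0.3097; intercept = 0.2105 − 0.3097×0.5435 = 0.04222.
Vmax = 1/intercept = 23.7 μmol·min⁻¹; Km = slope × Vmax = 0.3097 × 23.7 = 7.34 nM.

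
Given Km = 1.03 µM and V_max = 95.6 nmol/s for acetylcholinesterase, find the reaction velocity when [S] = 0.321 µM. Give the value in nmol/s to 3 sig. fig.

v = Vmax·[S]/(Km + [S]) = 95.6 × 0.321 / (1.03 + 0.321)
  = 30.69 / 1.351 = 22.7 nmol/s.

22.7 nmol/s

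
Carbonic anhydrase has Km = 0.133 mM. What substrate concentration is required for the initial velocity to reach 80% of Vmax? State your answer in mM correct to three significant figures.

v/Vmax = [S]/(Km+[S]) = 0.8, so [S] = Km·0.8/(1 − 0.8) = 0.133 × 4.000.
[S] = 0.532 mM.

0.532 mM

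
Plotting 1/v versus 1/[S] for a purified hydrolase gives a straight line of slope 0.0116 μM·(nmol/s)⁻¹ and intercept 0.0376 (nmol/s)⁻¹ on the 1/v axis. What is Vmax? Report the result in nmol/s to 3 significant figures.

The y-intercept of a Lineweaver–Burk plot equals 1/Vmax, so Vmax = 1/0.0376 = 26.6 nmol/s.

26.6 nmol/s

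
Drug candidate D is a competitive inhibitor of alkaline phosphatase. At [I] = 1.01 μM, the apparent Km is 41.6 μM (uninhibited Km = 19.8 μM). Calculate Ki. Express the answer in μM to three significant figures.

Competitive: Km,app = α·Km with α = 1 + [I]/Ki.
α = Km,app/Km = 41.6/19.8 = 2.101.
Since α = 1 + [I]/Ki, [I]/Ki = 2.101 − 1 = 1.101 and Ki = 1.01/1.101 = 0.917 μM.

0.917 μM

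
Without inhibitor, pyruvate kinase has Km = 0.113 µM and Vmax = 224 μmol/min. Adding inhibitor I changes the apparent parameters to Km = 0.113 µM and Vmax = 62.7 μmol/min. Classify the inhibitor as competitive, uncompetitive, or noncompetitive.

noncompetitive

Vmax decreases (224 → 62.7 μmol/min) while Km is unchanged — pure noncompetitive inhibition.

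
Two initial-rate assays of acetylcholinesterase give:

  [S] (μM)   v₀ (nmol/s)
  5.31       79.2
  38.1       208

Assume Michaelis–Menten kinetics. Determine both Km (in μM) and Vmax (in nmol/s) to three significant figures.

In reciprocal form, 1/v = (Km/Vmax)·(1/[S]) + 1/Vmax. The two points give (1/[S], 1/v) = (0.1883, 0.01263) and (0.02625, 0.004808).
Slope = (0.01263 − 0.004808)/(0.1883 − 0.02625) = 0.04824; intercept = 0.01263 − 0.04824×0.1883 = 0.003542.
Vmax = 1/intercept = 282 nmol/s; Km = slope × Vmax = 0.04824 × 282 = 13.6 μM.

Km = 13.6 μM; Vmax = 282 nmol/s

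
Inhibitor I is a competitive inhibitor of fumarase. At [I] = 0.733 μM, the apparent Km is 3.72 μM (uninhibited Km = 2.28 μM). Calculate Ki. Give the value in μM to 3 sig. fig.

1.16 μM

Competitive: Km,app = α·Km with α = 1 + [I]/Ki.
α = Km,app/Km = 3.72/2.28 = 1.632.
Ki = [I]/(α − 1) = 0.733/0.6316 = 1.16 μM.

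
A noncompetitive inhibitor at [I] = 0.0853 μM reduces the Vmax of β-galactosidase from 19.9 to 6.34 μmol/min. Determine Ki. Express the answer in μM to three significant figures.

0.0399 μM

Noncompetitive: Vmax,app = Vmax/α with α = 1 + [I]/Ki.
α = Vmax/Vmax,app = 19.9/6.34 = 3.139.
Since α = 1 + [I]/Ki, [I]/Ki = 3.139 − 1 = 2.139 and Ki = 0.0853/2.139 = 0.0399 μM.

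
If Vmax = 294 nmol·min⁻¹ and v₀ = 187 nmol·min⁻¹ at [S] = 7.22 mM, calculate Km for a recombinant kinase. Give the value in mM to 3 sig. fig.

From v = Vmax[S]/(Km+[S]), Km = [S](Vmax − v)/v.
Km = 7.22 × (294 − 187) / 187 = 772.5/187 = 4.13 mM.

4.13 mM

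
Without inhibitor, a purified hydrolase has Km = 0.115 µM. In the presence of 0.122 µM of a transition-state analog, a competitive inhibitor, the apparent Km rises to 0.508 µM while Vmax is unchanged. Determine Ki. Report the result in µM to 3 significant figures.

0.0357 µM

Competitive: Km,app = α·Km with α = 1 + [I]/Ki.
α = Km,app/Km = 0.508/0.115 = 4.417.
Since α = 1 + [I]/Ki, [I]/Ki = 4.417 − 1 = 3.417 and Ki = 0.122/3.417 = 0.0357 µM.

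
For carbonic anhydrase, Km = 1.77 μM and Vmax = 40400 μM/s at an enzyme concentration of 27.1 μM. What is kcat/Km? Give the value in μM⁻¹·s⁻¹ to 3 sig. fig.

kcat = Vmax/[E]total = 40400/27.1 = 1490 s⁻¹.
kcat/Km = 1490/1.77 = 842 μM⁻¹·s⁻¹.

842 μM⁻¹·s⁻¹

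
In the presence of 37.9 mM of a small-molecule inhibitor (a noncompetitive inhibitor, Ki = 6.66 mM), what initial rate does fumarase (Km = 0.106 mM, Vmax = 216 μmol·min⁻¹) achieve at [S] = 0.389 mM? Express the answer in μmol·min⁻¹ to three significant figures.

α = 1 + [I]/Ki = 1 + 37.9/6.66 = 6.691.
For a noncompetitive inhibitor, Vmax is reduced to Vmax/α while Km is unchanged: Km,app = 0.106 mM, Vmax,app = 32.3 μmol·min⁻¹.
v = Vmax,app·[S]/(Km,app + [S]) = 32.3 × 0.389/(0.106 + 0.389) = 25.4 μmol·min⁻¹.

25.4 μmol·min⁻¹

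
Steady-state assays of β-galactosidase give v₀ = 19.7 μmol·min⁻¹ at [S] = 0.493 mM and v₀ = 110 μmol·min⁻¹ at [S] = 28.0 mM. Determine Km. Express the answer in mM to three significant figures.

In reciprocal form, 1/v = (Km/Vmax)·(1/[S]) + 1/Vmax. The two points give (1/[S], 1/v) = (2.028, 0.05076) and (0.03571, 0.009091).
Slope = (0.05076 − 0.009091)/(2.028 − 0.03571) = 0.02091; intercept = 0.05076 − 0.02091×2.028 = 0.008344.
Vmax = 1/intercept = 120 μmol·min⁻¹; Km = slope × Vmax = 0.02091 × 120 = 2.51 mM.

2.51 mM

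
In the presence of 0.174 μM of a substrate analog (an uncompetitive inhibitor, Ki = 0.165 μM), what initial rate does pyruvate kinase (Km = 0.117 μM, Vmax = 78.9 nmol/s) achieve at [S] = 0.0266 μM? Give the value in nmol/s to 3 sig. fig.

12.2 nmol/s

α = 1 + [I]/Ki = 1 + 0.174/0.165 = 2.055.
For an uncompetitive inhibitor, both parameters are divided by α, giving Vmax/α and Km/α: Km,app = 0.0569 μM, Vmax,app = 38.4 nmol/s.
v = Vmax,app·[S]/(Km,app + [S]) = 38.4 × 0.0266/(0.0569 + 0.0266) = 12.2 nmol/s.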